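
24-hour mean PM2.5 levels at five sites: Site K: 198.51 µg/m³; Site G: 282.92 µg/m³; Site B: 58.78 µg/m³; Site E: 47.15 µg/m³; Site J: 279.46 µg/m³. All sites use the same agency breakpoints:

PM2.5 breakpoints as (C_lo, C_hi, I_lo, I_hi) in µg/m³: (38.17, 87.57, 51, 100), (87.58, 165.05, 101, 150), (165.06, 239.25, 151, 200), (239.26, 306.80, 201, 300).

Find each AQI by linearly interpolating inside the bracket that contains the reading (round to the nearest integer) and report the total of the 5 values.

Site K: 198.51 ∈ [165.06, 239.25] ↔ index [151, 200].
151 + (198.51−165.06)·(200−151)/(239.25−165.06) = 151 + 33.45·49/74.19 ≈ 173.09, so AQI = 173.
Site G: 282.92 lies in 239.26–306.80, so I_lo=201, I_hi=300, C_lo=239.26, C_hi=306.80.
(300−201)/(306.80−239.26) × (282.92−239.26) + 201 = 99/67.54 × 43.66 + 201 ≈ 265.00 → 265.
Site B: row 38.17–87.57 (AQI 51–100). (100−51)·(58.78−38.17)/(87.57−38.17) + 51 = 49·20.61/49.40 + 51 ≈ 71.44 → 71.
Site E 47.15: bracket 38.17–87.57 → index 51–100; slope 49/49.40, offset 8.98.
AQI = 51 + 49/49.40·8.98 ≈ 59.91 ⇒ 60.
Site J: 279.46 ∈ [239.26, 306.80] ↔ index [201, 300].
201 + (279.46−239.26)·(300−201)/(306.80−239.26) = 201 + 40.20·99/67.54 ≈ 259.93, so AQI = 260.
AQIs: Site K=173, Site G=265, Site B=71, Site E=60, Site J=260. Sum = 173 + 265 + 71 + 60 + 260 = 829.

829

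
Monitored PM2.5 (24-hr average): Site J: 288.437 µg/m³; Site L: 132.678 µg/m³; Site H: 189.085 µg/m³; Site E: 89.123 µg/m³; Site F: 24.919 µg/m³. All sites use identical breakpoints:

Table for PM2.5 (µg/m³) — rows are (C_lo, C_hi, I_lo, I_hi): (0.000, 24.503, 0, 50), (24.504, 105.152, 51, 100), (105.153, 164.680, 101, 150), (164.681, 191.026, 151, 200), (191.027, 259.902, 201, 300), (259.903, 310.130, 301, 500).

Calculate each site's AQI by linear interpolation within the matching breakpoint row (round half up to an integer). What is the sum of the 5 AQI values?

875

Site J 288.437: bracket 259.903–310.130 → index 301–500; slope 199/50.227, offset 28.534.
AQI = 301 + 199/50.227·28.534 ≈ 414.05 ⇒ 414.
Site L: 132.678 lies in 105.153–164.680, so I_lo=101, I_hi=150, C_lo=105.153, C_hi=164.680.
(150−101)/(164.680−105.153) × (132.678−105.153) + 101 = 49/59.527 × 27.525 + 101 ≈ 123.66 → 124.
Site H 189.085: bracket 164.681–191.026 → index 151–200; slope 49/26.345, offset 24.404.
AQI = 151 + 49/26.345·24.404 ≈ 196.39 ⇒ 196.
Site E 89.123: bracket 24.504–105.152 → index 51–100; slope 49/80.648, offset 64.619.
AQI = 51 + 49/80.648·64.619 ≈ 90.26 ⇒ 90.
Site F: 24.919 ∈ [24.504, 105.152] ↔ index [51, 100].
51 + (24.919−24.504)·(100−51)/(105.152−24.504) = 51 + 0.415·49/80.648 ≈ 51.25, so AQI = 51.
AQIs: Site J=414, Site L=124, Site H=196, Site E=90, Site F=51. Sum = 414 + 124 + 196 + 90 + 51 = 875.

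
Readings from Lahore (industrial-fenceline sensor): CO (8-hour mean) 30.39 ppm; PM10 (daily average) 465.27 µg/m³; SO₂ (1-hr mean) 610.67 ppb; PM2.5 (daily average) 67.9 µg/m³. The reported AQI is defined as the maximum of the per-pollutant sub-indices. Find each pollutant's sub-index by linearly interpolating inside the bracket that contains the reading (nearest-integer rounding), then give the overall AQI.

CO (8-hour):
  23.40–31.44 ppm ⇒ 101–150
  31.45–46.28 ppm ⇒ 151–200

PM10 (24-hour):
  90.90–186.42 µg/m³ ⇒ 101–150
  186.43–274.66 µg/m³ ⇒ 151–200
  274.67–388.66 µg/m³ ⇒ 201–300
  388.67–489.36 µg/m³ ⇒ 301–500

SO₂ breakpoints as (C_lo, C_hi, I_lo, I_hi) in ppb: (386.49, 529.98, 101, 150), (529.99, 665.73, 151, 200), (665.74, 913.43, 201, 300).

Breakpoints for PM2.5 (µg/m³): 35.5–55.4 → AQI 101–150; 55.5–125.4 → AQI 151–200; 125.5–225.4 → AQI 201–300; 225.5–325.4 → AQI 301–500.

452

CO 30.39: bracket 23.40–31.44 → index 101–150; slope 49/8.04, offset 6.99.
AQI = 101 + 49/8.04·6.99 ≈ 143.60 ⇒ 144.
PM10: 465.27 ∈ [388.67, 489.36] ↔ index [301, 500].
301 + (465.27−388.67)·(500−301)/(489.36−388.67) = 301 + 76.60·199/100.69 ≈ 452.39, so AQI = 452.
SO₂: 610.67 lies in 529.99–665.73, so I_lo=151, I_hi=200, C_lo=529.99, C_hi=665.73.
(200−151)/(665.73−529.99) × (610.67−529.99) + 151 = 49/135.74 × 80.68 + 151 ≈ 180.12 → 180.
PM2.5: row 55.5–125.4 (AQI 151–200). (200−151)·(67.9−55.5)/(125.4−55.5) + 151 = 49·12.4/69.9 + 151 ≈ 159.69 → 160.
Sub-indices: CO→144, PM10→452, SO₂→180, PM2.5→160. Overall AQI = max = 452; dominant pollutant is PM10.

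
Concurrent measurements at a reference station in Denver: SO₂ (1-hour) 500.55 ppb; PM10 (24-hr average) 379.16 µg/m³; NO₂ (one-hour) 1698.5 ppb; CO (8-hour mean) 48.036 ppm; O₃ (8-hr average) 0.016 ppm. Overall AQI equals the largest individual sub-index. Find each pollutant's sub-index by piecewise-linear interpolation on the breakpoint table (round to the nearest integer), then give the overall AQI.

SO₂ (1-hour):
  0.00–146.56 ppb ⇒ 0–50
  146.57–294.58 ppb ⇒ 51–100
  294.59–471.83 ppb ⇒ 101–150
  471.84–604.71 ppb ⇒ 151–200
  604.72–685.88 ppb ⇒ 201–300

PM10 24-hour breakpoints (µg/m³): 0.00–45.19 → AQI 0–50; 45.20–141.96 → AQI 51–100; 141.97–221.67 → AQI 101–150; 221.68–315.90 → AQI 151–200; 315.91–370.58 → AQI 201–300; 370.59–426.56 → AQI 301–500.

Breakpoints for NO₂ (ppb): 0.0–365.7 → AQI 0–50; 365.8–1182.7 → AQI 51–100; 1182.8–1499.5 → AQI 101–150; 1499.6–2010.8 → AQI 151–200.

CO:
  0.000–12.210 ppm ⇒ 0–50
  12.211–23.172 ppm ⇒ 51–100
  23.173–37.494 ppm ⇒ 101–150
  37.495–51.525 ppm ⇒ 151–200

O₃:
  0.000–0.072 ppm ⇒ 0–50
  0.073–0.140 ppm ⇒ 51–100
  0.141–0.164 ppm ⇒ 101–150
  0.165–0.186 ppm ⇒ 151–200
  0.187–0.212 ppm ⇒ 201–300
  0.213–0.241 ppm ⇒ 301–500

SO₂: 500.55 lies in 471.84–604.71, so I_lo=151, I_hi=200, C_lo=471.84, C_hi=604.71.
(200−151)/(604.71−471.84) × (500.55−471.84) + 151 = 49/132.87 × 28.71 + 151 ≈ 161.59 → 162.
PM10 379.16: bracket 370.59–426.56 → index 301–500; slope 199/55.97, offset 8.57.
AQI = 301 + 199/55.97·8.57 ≈ 331.47 ⇒ 331.
NO₂ 1698.5: bracket 1499.6–2010.8 → index 151–200; slope 49/511.2, offset 198.9.
AQI = 151 + 49/511.2·198.9 ≈ 170.07 ⇒ 170.
CO: 48.036 ∈ [37.495, 51.525] ↔ index [151, 200].
151 + (48.036−37.495)·(200−151)/(51.525−37.495) = 151 + 10.541·49/14.030 ≈ 187.81, so AQI = 188.
O₃: 0.016 lies in 0.000–0.072, so I_lo=0, I_hi=50, C_lo=0.000, C_hi=0.072.
(50−0)/(0.072−0.000) × (0.016−0.000) + 0 = 50/0.072 × 0.016 + 0 ≈ 11.11 → 11.
Sub-indices: SO₂→162, PM10→331, NO₂→170, CO→188, O₃→11. Overall AQI = max = 331; dominant pollutant is PM10.

331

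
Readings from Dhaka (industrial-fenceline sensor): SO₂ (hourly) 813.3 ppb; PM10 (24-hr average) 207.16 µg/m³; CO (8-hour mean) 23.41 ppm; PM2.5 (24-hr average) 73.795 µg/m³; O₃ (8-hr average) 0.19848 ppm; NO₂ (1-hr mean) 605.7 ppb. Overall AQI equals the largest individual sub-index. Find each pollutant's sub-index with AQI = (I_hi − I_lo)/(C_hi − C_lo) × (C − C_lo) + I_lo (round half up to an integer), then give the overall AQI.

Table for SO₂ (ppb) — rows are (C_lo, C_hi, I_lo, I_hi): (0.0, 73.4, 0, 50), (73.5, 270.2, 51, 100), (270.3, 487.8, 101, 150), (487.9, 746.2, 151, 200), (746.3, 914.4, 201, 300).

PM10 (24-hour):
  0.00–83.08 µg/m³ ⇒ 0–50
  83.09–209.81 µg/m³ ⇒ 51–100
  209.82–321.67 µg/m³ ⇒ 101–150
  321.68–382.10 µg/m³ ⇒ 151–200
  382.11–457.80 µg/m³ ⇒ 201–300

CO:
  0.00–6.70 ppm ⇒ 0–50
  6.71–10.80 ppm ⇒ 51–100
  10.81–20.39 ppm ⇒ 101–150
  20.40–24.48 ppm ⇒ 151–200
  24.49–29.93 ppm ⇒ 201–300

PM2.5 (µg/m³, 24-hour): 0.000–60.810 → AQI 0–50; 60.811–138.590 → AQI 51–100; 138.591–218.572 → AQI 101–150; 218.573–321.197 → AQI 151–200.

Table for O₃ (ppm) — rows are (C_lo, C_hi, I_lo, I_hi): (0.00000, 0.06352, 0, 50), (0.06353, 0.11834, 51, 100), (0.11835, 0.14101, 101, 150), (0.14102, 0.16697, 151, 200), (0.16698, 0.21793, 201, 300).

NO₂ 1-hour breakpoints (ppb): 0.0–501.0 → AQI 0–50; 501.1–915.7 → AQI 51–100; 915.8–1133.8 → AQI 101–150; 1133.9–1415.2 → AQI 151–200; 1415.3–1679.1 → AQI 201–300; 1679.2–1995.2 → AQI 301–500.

262

SO₂: 813.3 lies in 746.3–914.4, so I_lo=201, I_hi=300, C_lo=746.3, C_hi=914.4.
(300−201)/(914.4−746.3) × (813.3−746.3) + 201 = 99/168.1 × 67.0 + 201 ≈ 240.46 → 240.
PM10: 207.16 lies in 83.09–209.81, so I_lo=51, I_hi=100, C_lo=83.09, C_hi=209.81.
(100−51)/(209.81−83.09) × (207.16−83.09) + 51 = 49/126.72 × 124.07 + 51 ≈ 98.98 → 99.
CO: 23.41 lies in 20.40–24.48, so I_lo=151, I_hi=200, C_lo=20.40, C_hi=24.48.
(200−151)/(24.48−20.40) × (23.41−20.40) + 151 = 49/4.08 × 3.01 + 151 ≈ 187.15 → 187.
PM2.5: 73.795 lies in 60.811–138.590, so I_lo=51, I_hi=100, C_lo=60.811, C_hi=138.590.
(100−51)/(138.590−60.811) × (73.795−60.811) + 51 = 49/77.779 × 12.984 + 51 ≈ 59.18 → 59.
O₃: 0.19848 lies in 0.16698–0.21793, so I_lo=201, I_hi=300, C_lo=0.16698, C_hi=0.21793.
(300−201)/(0.21793−0.16698) × (0.19848−0.16698) + 201 = 99/0.05095 × 0.03150 + 201 ≈ 262.21 → 262.
NO₂: row 501.1–915.7 (AQI 51–100). (100−51)·(605.7−501.1)/(915.7−501.1) + 51 = 49·104.6/414.6 + 51 ≈ 63.36 → 63.
Sub-indices: SO₂→240, PM10→99, CO→187, PM2.5→59, O₃→262, NO₂→63. Overall AQI = max = 262; dominant pollutant is O₃.
AQI 262: Very Unhealthy.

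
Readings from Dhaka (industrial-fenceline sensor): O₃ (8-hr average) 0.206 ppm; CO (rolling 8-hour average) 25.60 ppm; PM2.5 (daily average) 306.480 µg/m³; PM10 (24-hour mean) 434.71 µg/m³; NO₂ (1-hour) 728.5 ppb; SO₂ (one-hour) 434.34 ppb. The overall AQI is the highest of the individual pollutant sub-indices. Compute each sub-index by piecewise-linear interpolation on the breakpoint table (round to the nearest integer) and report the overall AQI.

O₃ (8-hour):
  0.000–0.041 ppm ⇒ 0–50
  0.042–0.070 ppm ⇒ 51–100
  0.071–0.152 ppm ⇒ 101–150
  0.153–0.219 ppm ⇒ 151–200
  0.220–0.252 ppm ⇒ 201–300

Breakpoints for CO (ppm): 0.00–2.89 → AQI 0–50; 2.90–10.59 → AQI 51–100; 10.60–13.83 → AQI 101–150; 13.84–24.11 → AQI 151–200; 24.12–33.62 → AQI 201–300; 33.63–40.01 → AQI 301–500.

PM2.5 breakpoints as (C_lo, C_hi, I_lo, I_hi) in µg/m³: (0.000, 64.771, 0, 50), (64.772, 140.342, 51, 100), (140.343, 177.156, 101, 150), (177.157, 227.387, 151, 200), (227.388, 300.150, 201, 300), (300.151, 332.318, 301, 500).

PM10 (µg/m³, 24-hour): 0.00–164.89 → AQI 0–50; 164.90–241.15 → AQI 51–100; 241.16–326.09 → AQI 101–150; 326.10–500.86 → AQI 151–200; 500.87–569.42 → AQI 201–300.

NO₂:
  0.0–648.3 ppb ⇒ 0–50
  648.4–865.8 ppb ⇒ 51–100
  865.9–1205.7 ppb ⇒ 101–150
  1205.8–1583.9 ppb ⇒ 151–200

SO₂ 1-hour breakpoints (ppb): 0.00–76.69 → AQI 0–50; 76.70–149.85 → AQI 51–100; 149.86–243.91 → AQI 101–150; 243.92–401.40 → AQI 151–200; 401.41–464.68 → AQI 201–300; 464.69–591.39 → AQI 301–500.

340

O₃: row 0.153–0.219 (AQI 151–200). (200−151)·(0.206−0.153)/(0.219−0.153) + 151 = 49·0.053/0.066 + 151 ≈ 190.35 → 190.
CO: row 24.12–33.62 (AQI 201–300). (300−201)·(25.60−24.12)/(33.62−24.12) + 201 = 99·1.48/9.50 + 201 ≈ 216.42 → 216.
PM2.5: 306.480 ∈ [300.151, 332.318] ↔ index [301, 500].
301 + (306.480−300.151)·(500−301)/(332.318−300.151) = 301 + 6.329·199/32.167 ≈ 340.15, so AQI = 340.
PM10 434.71: bracket 326.10–500.86 → index 151–200; slope 49/174.76, offset 108.61.
AQI = 151 + 49/174.76·108.61 ≈ 181.45 ⇒ 181.
NO₂: 728.5 ∈ [648.4, 865.8] ↔ index [51, 100].
51 + (728.5−648.4)·(100−51)/(865.8−648.4) = 51 + 80.1·49/217.4 ≈ 69.05, so AQI = 69.
SO₂ 434.34: bracket 401.41–464.68 → index 201–300; slope 99/63.27, offset 32.93.
AQI = 201 + 99/63.27·32.93 ≈ 252.53 ⇒ 253.
Sub-indices: O₃→190, CO→216, PM2.5→340, PM10→181, NO₂→69, SO₂→253. Overall AQI = max = 340; dominant pollutant is PM2.5.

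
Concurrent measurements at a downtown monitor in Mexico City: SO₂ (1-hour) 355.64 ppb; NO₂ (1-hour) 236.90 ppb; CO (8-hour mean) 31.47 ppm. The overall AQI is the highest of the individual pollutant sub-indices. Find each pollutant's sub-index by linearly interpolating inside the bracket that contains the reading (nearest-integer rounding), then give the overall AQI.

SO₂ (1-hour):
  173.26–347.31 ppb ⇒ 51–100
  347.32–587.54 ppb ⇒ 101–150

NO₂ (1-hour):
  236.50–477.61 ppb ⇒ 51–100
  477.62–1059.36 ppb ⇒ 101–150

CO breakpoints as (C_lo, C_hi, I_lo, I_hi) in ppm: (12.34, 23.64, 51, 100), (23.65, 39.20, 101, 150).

126

SO₂: 355.64 lies in 347.32–587.54, so I_lo=101, I_hi=150, C_lo=347.32, C_hi=587.54.
(150−101)/(587.54−347.32) × (355.64−347.32) + 101 = 49/240.22 × 8.32 + 101 ≈ 102.70 → 103.
NO₂: 236.90 lies in 236.50–477.61, so I_lo=51, I_hi=100, C_lo=236.50, C_hi=477.61.
(100−51)/(477.61−236.50) × (236.90−236.50) + 51 = 49/241.11 × 0.40 + 51 ≈ 51.08 → 51.
CO: 31.47 lies in 23.65–39.20, so I_lo=101, I_hi=150, C_lo=23.65, C_hi=39.20.
(150−101)/(39.20−23.65) × (31.47−23.65) + 101 = 49/15.55 × 7.82 + 101 ≈ 125.64 → 126.
Sub-indices: SO₂→103, NO₂→51, CO→126. Overall AQI = max = 126; dominant pollutant is CO.
AQI 126: Unhealthy for Sensitive Groups.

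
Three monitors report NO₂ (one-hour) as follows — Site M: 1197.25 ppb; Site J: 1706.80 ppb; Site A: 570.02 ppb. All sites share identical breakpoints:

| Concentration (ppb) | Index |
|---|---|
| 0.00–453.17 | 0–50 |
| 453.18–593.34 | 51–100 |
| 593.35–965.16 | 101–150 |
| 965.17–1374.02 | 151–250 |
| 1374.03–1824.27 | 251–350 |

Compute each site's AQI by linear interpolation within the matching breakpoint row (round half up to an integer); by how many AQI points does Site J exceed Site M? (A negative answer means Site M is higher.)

Site M: 1197.25 ∈ [965.17, 1374.02] ↔ index [151, 250].
151 + (1197.25−965.17)·(250−151)/(1374.02−965.17) = 151 + 232.08·99/408.85 ≈ 207.20, so AQI = 207.
Site J: row 1374.03–1824.27 (AQI 251–350). (350−251)·(1706.80−1374.03)/(1824.27−1374.03) + 251 = 99·332.77/450.24 + 251 ≈ 324.17 → 324.
Site A: 570.02 ∈ [453.18, 593.34] ↔ index [51, 100].
51 + (570.02−453.18)·(100−51)/(593.34−453.18) = 51 + 116.84·49/140.16 ≈ 91.85, so AQI = 92.
AQIs: Site M=207, Site J=324, Site A=92. Site J (324) − Site M (207) = 117.

117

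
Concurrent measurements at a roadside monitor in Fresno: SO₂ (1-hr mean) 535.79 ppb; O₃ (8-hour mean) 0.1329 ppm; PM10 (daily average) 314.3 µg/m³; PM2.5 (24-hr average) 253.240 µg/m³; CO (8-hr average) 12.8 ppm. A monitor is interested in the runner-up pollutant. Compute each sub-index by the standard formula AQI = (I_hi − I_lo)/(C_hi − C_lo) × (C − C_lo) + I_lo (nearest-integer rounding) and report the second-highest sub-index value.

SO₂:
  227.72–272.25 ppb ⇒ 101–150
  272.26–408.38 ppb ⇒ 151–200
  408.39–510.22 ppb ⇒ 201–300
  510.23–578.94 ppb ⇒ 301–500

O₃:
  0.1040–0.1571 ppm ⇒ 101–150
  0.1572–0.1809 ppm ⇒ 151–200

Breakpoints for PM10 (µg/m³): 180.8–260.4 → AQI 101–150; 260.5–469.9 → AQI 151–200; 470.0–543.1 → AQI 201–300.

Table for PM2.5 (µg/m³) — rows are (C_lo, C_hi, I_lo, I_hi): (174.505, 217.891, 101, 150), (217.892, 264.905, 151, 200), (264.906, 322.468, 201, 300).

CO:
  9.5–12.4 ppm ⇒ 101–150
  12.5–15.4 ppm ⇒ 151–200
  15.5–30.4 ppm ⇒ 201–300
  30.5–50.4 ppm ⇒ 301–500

SO₂: 535.79 ∈ [510.23, 578.94] ↔ index [301, 500].
301 + (535.79−510.23)·(500−301)/(578.94−510.23) = 301 + 25.56·199/68.71 ≈ 375.03, so AQI = 375.
O₃ 0.1329: bracket 0.1040–0.1571 → index 101–150; slope 49/0.0531, offset 0.0289.
AQI = 101 + 49/0.0531·0.0289 ≈ 127.67 ⇒ 128.
PM10: 314.3 lies in 260.5–469.9, so I_lo=151, I_hi=200, C_lo=260.5, C_hi=469.9.
(200−151)/(469.9−260.5) × (314.3−260.5) + 151 = 49/209.4 × 53.8 + 151 ≈ 163.59 → 164.
PM2.5: row 217.892–264.905 (AQI 151–200). (200−151)·(253.240−217.892)/(264.905−217.892) + 151 = 49·35.348/47.013 + 151 ≈ 187.84 → 188.
CO: 12.8 ∈ [12.5, 15.4] ↔ index [151, 200].
151 + (12.8−12.5)·(200−151)/(15.4−12.5) = 151 + 0.3·49/2.9 ≈ 156.07, so AQI = 156.
Sub-indices: SO₂→375, O₃→128, PM10→164, PM2.5→188, CO→156. Ranked high→low: 375, 188, 164, 156, 128. Second-highest sub-index = 188.

188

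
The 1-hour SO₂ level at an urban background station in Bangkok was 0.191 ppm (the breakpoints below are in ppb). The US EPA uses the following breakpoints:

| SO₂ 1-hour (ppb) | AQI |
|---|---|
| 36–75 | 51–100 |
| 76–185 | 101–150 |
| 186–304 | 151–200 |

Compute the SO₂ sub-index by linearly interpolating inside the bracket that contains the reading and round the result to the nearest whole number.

153

Convert: 0.191 ppm = 191 ppb.
SO₂: 191 ∈ [186, 304] ↔ index [151, 200].
151 + (191−186)·(200−151)/(304−186) = 151 + 5·49/118 ≈ 153.08, so AQI = 153.
AQI 153 falls in the Unhealthy category.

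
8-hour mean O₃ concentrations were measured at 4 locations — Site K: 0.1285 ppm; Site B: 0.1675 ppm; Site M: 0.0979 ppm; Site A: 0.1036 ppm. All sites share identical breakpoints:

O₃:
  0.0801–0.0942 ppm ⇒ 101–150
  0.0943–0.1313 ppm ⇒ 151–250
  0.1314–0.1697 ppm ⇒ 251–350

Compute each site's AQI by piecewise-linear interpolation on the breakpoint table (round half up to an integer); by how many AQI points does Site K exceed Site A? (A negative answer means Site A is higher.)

Site K: 0.1285 lies in 0.0943–0.1313, so I_lo=151, I_hi=250, C_lo=0.0943, C_hi=0.1313.
(250−151)/(0.1313−0.0943) × (0.1285−0.0943) + 151 = 99/0.0370 × 0.0342 + 151 ≈ 242.51 → 243.
Site B 0.1675: bracket 0.1314–0.1697 → index 251–350; slope 99/0.0383, offset 0.0361.
AQI = 251 + 99/0.0383·0.0361 ≈ 344.31 ⇒ 344.
Site M: row 0.0943–0.1313 (AQI 151–250). (250−151)·(0.0979−0.0943)/(0.1313−0.0943) + 151 = 99·0.0036/0.0370 + 151 ≈ 160.63 → 161.
Site A: 0.1036 lies in 0.0943–0.1313, so I_lo=151, I_hi=250, C_lo=0.0943, C_hi=0.1313.
(250−151)/(0.1313−0.0943) × (0.1036−0.0943) + 151 = 99/0.0370 × 0.0093 + 151 ≈ 175.88 → 176.
AQIs: Site K=243, Site B=344, Site M=161, Site A=176. Site K (243) − Site A (176) = 67.

67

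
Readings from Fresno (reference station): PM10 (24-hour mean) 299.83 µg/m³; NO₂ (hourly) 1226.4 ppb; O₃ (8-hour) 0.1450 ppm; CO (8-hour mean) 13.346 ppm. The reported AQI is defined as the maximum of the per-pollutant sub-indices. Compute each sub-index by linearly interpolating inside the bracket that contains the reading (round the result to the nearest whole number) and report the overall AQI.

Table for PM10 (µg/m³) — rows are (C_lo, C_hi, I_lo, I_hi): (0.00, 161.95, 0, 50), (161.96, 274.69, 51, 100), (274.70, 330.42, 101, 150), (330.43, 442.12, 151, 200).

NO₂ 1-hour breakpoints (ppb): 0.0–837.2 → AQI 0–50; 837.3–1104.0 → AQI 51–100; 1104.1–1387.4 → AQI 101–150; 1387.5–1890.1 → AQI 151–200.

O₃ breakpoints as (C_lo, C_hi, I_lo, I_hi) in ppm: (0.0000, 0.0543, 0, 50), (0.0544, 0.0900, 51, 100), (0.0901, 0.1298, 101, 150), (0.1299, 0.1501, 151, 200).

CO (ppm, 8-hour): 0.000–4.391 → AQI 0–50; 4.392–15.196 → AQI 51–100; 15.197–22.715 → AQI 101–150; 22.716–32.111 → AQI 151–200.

PM10: 299.83 ∈ [274.70, 330.42] ↔ index [101, 150].
101 + (299.83−274.70)·(150−101)/(330.42−274.70) = 101 + 25.13·49/55.72 ≈ 123.10, so AQI = 123.
NO₂: 1226.4 lies in 1104.1–1387.4, so I_lo=101, I_hi=150, C_lo=1104.1, C_hi=1387.4.
(150−101)/(1387.4−1104.1) × (1226.4−1104.1) + 101 = 49/283.3 × 122.3 + 101 ≈ 122.15 → 122.
O₃ 0.1450: bracket 0.1299–0.1501 → index 151–200; slope 49/0.0202, offset 0.0151.
AQI = 151 + 49/0.0202·0.0151 ≈ 187.63 ⇒ 188.
CO: 13.346 lies in 4.392–15.196, so I_lo=51, I_hi=100, C_lo=4.392, C_hi=15.196.
(100−51)/(15.196−4.392) × (13.346−4.392) + 51 = 49/10.804 × 8.954 + 51 ≈ 91.61 → 92.
Sub-indices: PM10→123, NO₂→122, O₃→188, CO→92. Overall AQI = max = 188; dominant pollutant is O₃.

188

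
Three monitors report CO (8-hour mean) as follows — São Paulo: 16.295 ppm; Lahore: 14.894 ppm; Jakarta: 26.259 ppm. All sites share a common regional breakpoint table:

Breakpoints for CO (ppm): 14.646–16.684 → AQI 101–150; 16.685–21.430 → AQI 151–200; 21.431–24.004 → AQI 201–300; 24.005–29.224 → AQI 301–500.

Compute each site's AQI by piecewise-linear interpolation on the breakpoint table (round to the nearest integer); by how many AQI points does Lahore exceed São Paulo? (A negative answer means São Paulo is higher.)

São Paulo: 16.295 lies in 14.646–16.684, so I_lo=101, I_hi=150, C_lo=14.646, C_hi=16.684.
(150−101)/(16.684−14.646) × (16.295−14.646) + 101 = 49/2.038 × 1.649 + 101 ≈ 140.65 → 141.
Lahore: 14.894 lies in 14.646–16.684, so I_lo=101, I_hi=150, C_lo=14.646, C_hi=16.684.
(150−101)/(16.684−14.646) × (14.894−14.646) + 101 = 49/2.038 × 0.248 + 101 ≈ 106.96 → 107.
Jakarta: 26.259 lies in 24.005–29.224, so I_lo=301, I_hi=500, C_lo=24.005, C_hi=29.224.
(500−301)/(29.224−24.005) × (26.259−24.005) + 301 = 199/5.219 × 2.254 + 301 ≈ 386.94 → 387.
AQIs: São Paulo=141, Lahore=107, Jakarta=387. Lahore (107) − São Paulo (141) = -34.

-34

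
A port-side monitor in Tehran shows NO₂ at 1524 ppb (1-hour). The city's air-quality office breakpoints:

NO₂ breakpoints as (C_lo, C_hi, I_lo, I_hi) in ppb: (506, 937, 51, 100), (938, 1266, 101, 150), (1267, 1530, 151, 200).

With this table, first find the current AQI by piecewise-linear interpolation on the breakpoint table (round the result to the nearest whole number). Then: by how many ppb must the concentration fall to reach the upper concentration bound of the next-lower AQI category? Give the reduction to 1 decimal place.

258.0

NO₂: 1524 lies in 1267–1530, so I_lo=151, I_hi=200, C_lo=1267, C_hi=1530.
(200−151)/(1530−1267) × (1524−1267) + 151 = 49/263 × 257 + 151 ≈ 198.88 → 199.
Current AQI 199 is in the Unhealthy range (151–200). The next-lower category tops out at AQI 150, whose upper concentration bound is 1266 ppb.
Reduction needed = 1524 − 1266 = 258.0 ppb.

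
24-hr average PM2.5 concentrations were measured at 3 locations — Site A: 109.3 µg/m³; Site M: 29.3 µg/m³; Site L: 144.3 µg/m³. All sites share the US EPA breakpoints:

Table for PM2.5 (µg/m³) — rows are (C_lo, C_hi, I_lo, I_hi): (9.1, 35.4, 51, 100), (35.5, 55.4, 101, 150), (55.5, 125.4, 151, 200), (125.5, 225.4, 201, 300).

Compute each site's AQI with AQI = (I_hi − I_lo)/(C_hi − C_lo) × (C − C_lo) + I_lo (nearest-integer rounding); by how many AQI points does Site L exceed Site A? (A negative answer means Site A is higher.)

31

Site A: 109.3 ∈ [55.5, 125.4] ↔ index [151, 200].
151 + (109.3−55.5)·(200−151)/(125.4−55.5) = 151 + 53.8·49/69.9 ≈ 188.71, so AQI = 189.
Site M: 29.3 lies in 9.1–35.4, so I_lo=51, I_hi=100, C_lo=9.1, C_hi=35.4.
(100−51)/(35.4−9.1) × (29.3−9.1) + 51 = 49/26.3 × 20.2 + 51 ≈ 88.63 → 89.
Site L: row 125.5–225.4 (AQI 201–300). (300−201)·(144.3−125.5)/(225.4−125.5) + 201 = 99·18.8/99.9 + 201 ≈ 219.63 → 220.
AQIs: Site A=189, Site M=89, Site L=220. Site L (220) − Site A (189) = 31.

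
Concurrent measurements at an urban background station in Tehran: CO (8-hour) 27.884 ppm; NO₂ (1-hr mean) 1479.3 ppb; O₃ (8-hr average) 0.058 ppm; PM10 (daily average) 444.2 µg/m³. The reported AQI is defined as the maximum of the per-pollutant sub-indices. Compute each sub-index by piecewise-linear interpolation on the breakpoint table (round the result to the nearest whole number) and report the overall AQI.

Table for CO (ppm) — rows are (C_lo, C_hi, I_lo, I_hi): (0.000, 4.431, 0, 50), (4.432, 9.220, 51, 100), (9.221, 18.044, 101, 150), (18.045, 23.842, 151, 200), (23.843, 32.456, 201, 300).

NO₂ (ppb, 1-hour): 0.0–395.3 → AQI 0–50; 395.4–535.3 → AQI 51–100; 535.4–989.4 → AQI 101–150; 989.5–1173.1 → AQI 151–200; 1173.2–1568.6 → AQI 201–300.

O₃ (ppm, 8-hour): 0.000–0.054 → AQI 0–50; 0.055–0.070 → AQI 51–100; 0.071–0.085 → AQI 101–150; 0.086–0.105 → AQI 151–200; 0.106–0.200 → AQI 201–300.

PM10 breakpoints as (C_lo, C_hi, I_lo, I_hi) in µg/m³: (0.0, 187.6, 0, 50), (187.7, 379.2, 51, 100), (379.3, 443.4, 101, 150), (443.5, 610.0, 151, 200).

278

CO: row 23.843–32.456 (AQI 201–300). (300−201)·(27.884−23.843)/(32.456−23.843) + 201 = 99·4.041/8.613 + 201 ≈ 247.45 → 247.
NO₂ 1479.3: bracket 1173.2–1568.6 → index 201–300; slope 99/395.4, offset 306.1.
AQI = 201 + 99/395.4·306.1 ≈ 277.64 ⇒ 278.
O₃ 0.058: bracket 0.055–0.070 → index 51–100; slope 49/0.015, offset 0.003.
AQI = 51 + 49/0.015·0.003 ≈ 60.80 ⇒ 61.
PM10: 444.2 lies in 443.5–610.0, so I_lo=151, I_hi=200, C_lo=443.5, C_hi=610.0.
(200−151)/(610.0−443.5) × (444.2−443.5) + 151 = 49/166.5 × 0.7 + 151 ≈ 151.21 → 151.
Sub-indices: CO→247, NO₂→278, O₃→61, PM10→151. Overall AQI = max = 278; dominant pollutant is NO₂.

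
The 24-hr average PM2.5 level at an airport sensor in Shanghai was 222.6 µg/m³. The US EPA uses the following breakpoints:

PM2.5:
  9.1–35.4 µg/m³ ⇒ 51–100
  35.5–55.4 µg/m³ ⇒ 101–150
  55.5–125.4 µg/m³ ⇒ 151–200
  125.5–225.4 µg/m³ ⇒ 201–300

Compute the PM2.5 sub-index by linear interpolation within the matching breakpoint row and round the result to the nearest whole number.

PM2.5 222.6: bracket 125.5–225.4 → index 201–300; slope 99/99.9, offset 97.1.
AQI = 201 + 99/99.9·97.1 ≈ 297.23 ⇒ 297.

297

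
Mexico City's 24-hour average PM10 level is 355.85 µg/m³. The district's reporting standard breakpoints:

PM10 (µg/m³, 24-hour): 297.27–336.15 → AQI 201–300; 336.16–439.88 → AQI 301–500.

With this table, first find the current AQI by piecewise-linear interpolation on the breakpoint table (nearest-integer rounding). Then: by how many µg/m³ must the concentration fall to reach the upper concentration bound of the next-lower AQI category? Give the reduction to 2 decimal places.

19.70

PM10: 355.85 ∈ [336.16, 439.88] ↔ index [301, 500].
301 + (355.85−336.16)·(500−301)/(439.88−336.16) = 301 + 19.69·199/103.72 ≈ 338.78, so AQI = 339.
Current AQI 339 is in the Hazardous range (301–500). The next-lower category tops out at AQI 300, whose upper concentration bound is 336.15 µg/m³.
Reduction needed = 355.85 − 336.15 = 19.70 µg/m³.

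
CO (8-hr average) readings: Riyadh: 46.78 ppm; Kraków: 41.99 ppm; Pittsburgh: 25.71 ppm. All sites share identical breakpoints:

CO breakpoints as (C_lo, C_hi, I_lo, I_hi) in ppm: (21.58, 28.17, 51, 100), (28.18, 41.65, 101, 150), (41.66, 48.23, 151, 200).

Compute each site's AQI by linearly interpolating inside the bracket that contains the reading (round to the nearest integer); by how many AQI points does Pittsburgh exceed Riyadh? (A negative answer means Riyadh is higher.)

Riyadh: 46.78 ∈ [41.66, 48.23] ↔ index [151, 200].
151 + (46.78−41.66)·(200−151)/(48.23−41.66) = 151 + 5.12·49/6.57 ≈ 189.19, so AQI = 189.
Kraków: row 41.66–48.23 (AQI 151–200). (200−151)·(41.99−41.66)/(48.23−41.66) + 151 = 49·0.33/6.57 + 151 ≈ 153.46 → 153.
Pittsburgh: row 21.58–28.17 (AQI 51–100). (100−51)·(25.71−21.58)/(28.17−21.58) + 51 = 49·4.13/6.59 + 51 ≈ 81.71 → 82.
AQIs: Riyadh=189, Kraków=153, Pittsburgh=82. Pittsburgh (82) − Riyadh (189) = -107.

-107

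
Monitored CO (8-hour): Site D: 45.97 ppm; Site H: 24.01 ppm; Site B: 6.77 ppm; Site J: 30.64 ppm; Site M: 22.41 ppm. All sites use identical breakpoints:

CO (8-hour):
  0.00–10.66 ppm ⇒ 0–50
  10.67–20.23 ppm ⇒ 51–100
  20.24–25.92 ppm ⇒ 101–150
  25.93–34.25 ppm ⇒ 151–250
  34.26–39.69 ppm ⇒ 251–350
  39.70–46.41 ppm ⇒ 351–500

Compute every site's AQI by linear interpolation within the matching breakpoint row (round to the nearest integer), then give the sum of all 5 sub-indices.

Site D: 45.97 lies in 39.70–46.41, so I_lo=351, I_hi=500, C_lo=39.70, C_hi=46.41.
(500−351)/(46.41−39.70) × (45.97−39.70) + 351 = 149/6.71 × 6.27 + 351 ≈ 490.23 → 490.
Site H: 24.01 lies in 20.24–25.92, so I_lo=101, I_hi=150, C_lo=20.24, C_hi=25.92.
(150−101)/(25.92−20.24) × (24.01−20.24) + 101 = 49/5.68 × 3.77 + 101 ≈ 133.52 → 134.
Site B 6.77: bracket 0.00–10.66 → index 0–50; slope 50/10.66, offset 6.77.
AQI = 0 + 50/10.66·6.77 ≈ 31.75 ⇒ 32.
Site J: 30.64 ∈ [25.93, 34.25] ↔ index [151, 250].
151 + (30.64−25.93)·(250−151)/(34.25−25.93) = 151 + 4.71·99/8.32 ≈ 207.04, so AQI = 207.
Site M 22.41: bracket 20.24–25.92 → index 101–150; slope 49/5.68, offset 2.17.
AQI = 101 + 49/5.68·2.17 ≈ 119.72 ⇒ 120.
AQIs: Site D=490, Site H=134, Site B=32, Site J=207, Site M=120. Sum = 490 + 134 + 32 + 207 + 120 = 983.

983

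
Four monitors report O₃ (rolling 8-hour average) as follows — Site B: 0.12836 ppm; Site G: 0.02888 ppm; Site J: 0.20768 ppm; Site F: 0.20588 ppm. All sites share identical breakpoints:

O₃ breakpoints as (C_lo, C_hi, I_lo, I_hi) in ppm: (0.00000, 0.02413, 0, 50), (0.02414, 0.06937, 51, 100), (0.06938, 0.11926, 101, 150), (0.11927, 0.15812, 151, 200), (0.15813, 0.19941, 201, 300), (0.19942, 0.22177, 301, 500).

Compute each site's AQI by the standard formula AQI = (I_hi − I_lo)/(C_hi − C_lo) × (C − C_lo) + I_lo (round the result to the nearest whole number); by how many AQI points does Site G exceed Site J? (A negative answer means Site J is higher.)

Site B 0.12836: bracket 0.11927–0.15812 → index 151–200; slope 49/0.03885, offset 0.00909.
AQI = 151 + 49/0.03885·0.00909 ≈ 162.46 ⇒ 162.
Site G 0.02888: bracket 0.02414–0.06937 → index 51–100; slope 49/0.04523, offset 0.00474.
AQI = 51 + 49/0.04523·0.00474 ≈ 56.14 ⇒ 56.
Site J 0.20768: bracket 0.19942–0.22177 → index 301–500; slope 199/0.02235, offset 0.00826.
AQI = 301 + 199/0.02235·0.00826 ≈ 374.55 ⇒ 375.
Site F: 0.20588 lies in 0.19942–0.22177, so I_lo=301, I_hi=500, C_lo=0.19942, C_hi=0.22177.
(500−301)/(0.22177−0.19942) × (0.20588−0.19942) + 301 = 199/0.02235 × 0.00646 + 301 ≈ 358.52 → 359.
AQIs: Site B=162, Site G=56, Site J=375, Site F=359. Site G (56) − Site J (375) = -319.

-319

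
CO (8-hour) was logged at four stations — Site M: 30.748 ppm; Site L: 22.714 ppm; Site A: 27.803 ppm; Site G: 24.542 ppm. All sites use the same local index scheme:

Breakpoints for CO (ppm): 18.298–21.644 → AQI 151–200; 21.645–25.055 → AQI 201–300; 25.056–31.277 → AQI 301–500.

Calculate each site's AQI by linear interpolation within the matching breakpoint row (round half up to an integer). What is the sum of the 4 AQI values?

1389

Site M: 30.748 lies in 25.056–31.277, so I_lo=301, I_hi=500, C_lo=25.056, C_hi=31.277.
(500−301)/(31.277−25.056) × (30.748−25.056) + 301 = 199/6.221 × 5.692 + 301 ≈ 483.08 → 483.
Site L 22.714: bracket 21.645–25.055 → index 201–300; slope 99/3.410, offset 1.069.
AQI = 201 + 99/3.410·1.069 ≈ 232.04 ⇒ 232.
Site A: 27.803 lies in 25.056–31.277, so I_lo=301, I_hi=500, C_lo=25.056, C_hi=31.277.
(500−301)/(31.277−25.056) × (27.803−25.056) + 301 = 199/6.221 × 2.747 + 301 ≈ 388.87 → 389.
Site G: row 21.645–25.055 (AQI 201–300). (300−201)·(24.542−21.645)/(25.055−21.645) + 201 = 99·2.897/3.410 + 201 ≈ 285.11 → 285.
AQIs: Site M=483, Site L=232, Site A=389, Site G=285. Sum = 483 + 232 + 389 + 285 = 1389.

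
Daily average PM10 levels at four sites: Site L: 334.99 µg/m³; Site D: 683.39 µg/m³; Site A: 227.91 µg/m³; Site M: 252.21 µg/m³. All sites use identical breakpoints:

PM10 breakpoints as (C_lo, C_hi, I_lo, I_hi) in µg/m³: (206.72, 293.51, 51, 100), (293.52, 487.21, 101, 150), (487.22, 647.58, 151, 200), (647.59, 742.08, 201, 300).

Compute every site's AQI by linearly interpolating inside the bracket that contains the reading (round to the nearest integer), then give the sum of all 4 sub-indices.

Site L: 334.99 lies in 293.52–487.21, so I_lo=101, I_hi=150, C_lo=293.52, C_hi=487.21.
(150−101)/(487.21−293.52) × (334.99−293.52) + 101 = 49/193.69 × 41.47 + 101 ≈ 111.49 → 111.
Site D: row 647.59–742.08 (AQI 201–300). (300−201)·(683.39−647.59)/(742.08−647.59) + 201 = 99·35.80/94.49 + 201 ≈ 238.51 → 239.
Site A: 227.91 ∈ [206.72, 293.51] ↔ index [51, 100].
51 + (227.91−206.72)·(100−51)/(293.51−206.72) = 51 + 21.19·49/86.79 ≈ 62.96, so AQI = 63.
Site M: row 206.72–293.51 (AQI 51–100). (100−51)·(252.21−206.72)/(293.51−206.72) + 51 = 49·45.49/86.79 + 51 ≈ 76.68 → 77.
AQIs: Site L=111, Site D=239, Site A=63, Site M=77. Sum = 111 + 239 + 63 + 77 = 490.

490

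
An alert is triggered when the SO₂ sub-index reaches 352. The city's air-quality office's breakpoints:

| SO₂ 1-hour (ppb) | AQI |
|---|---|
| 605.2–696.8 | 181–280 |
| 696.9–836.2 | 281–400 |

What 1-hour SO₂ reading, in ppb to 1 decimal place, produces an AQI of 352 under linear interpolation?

AQI 352 lies in the 281–400 band, which corresponds to 696.9–836.2 ppb.
C = 696.9 + (352−281)×(836.2−696.9)/(400−281) = 696.9 + 71×139.3/119 ≈ 780.012 ppb → 780.0 ppb to 1 dp.

780.0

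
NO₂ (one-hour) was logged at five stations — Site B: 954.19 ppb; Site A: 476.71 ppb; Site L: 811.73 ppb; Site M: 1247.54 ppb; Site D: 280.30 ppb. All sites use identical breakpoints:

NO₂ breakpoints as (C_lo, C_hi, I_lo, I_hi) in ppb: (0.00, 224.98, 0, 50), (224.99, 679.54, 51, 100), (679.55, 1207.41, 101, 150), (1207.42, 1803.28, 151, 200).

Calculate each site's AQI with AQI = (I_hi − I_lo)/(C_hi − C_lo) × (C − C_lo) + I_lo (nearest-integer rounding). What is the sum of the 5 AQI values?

Site B: row 679.55–1207.41 (AQI 101–150). (150−101)·(954.19−679.55)/(1207.41−679.55) + 101 = 49·274.64/527.86 + 101 ≈ 126.49 → 126.
Site A: 476.71 lies in 224.99–679.54, so I_lo=51, I_hi=100, C_lo=224.99, C_hi=679.54.
(100−51)/(679.54−224.99) × (476.71−224.99) + 51 = 49/454.55 × 251.72 + 51 ≈ 78.14 → 78.
Site L 811.73: bracket 679.55–1207.41 → index 101–150; slope 49/527.86, offset 132.18.
AQI = 101 + 49/527.86·132.18 ≈ 113.27 ⇒ 113.
Site M: row 1207.42–1803.28 (AQI 151–200). (200−151)·(1247.54−1207.42)/(1803.28−1207.42) + 151 = 49·40.12/595.86 + 151 ≈ 154.30 → 154.
Site D: 280.30 ∈ [224.99, 679.54] ↔ index [51, 100].
51 + (280.30−224.99)·(100−51)/(679.54−224.99) = 51 + 55.31·49/454.55 ≈ 56.96, so AQI = 57.
AQIs: Site B=126, Site A=78, Site L=113, Site M=154, Site D=57. Sum = 126 + 78 + 113 + 154 + 57 = 528.

528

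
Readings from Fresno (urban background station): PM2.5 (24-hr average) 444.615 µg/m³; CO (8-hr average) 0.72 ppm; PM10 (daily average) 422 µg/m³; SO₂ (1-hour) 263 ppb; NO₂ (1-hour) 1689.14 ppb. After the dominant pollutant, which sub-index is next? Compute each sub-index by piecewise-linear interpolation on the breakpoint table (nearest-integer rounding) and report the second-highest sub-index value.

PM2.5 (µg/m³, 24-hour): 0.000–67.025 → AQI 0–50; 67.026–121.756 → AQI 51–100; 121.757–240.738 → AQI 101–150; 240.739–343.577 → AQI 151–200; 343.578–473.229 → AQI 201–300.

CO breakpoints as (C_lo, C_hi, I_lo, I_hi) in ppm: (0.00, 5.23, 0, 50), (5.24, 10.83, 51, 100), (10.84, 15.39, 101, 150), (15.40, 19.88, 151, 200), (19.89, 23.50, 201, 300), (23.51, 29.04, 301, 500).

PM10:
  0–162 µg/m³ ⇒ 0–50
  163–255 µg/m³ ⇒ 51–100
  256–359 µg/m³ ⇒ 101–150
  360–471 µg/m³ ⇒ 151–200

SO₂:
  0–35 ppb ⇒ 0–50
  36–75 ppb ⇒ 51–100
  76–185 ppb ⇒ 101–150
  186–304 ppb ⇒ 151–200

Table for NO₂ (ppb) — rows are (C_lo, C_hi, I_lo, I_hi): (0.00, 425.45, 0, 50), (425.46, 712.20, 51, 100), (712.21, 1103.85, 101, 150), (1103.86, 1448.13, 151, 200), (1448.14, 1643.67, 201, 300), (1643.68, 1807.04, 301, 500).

PM2.5: row 343.578–473.229 (AQI 201–300). (300−201)·(444.615−343.578)/(473.229−343.578) + 201 = 99·101.037/129.651 + 201 ≈ 278.15 → 278.
CO: row 0.00–5.23 (AQI 0–50). (50−0)·(0.72−0.00)/(5.23−0.00) + 0 = 50·0.72/5.23 + 0 ≈ 6.88 → 7.
PM10 422: bracket 360–471 → index 151–200; slope 49/111, offset 62.
AQI = 151 + 49/111·62 ≈ 178.37 ⇒ 178.
SO₂: 263 lies in 186–304, so I_lo=151, I_hi=200, C_lo=186, C_hi=304.
(200−151)/(304−186) × (263−186) + 151 = 49/118 × 77 + 151 ≈ 182.97 → 183.
NO₂: 1689.14 ∈ [1643.68, 1807.04] ↔ index [301, 500].
301 + (1689.14−1643.68)·(500−301)/(1807.04−1643.68) = 301 + 45.46·199/163.36 ≈ 356.38, so AQI = 356.
Sub-indices: PM2.5→278, CO→7, PM10→178, SO₂→183, NO₂→356. Ranked high→low: 356, 278, 183, 178, 7. Second-highest sub-index = 278.

278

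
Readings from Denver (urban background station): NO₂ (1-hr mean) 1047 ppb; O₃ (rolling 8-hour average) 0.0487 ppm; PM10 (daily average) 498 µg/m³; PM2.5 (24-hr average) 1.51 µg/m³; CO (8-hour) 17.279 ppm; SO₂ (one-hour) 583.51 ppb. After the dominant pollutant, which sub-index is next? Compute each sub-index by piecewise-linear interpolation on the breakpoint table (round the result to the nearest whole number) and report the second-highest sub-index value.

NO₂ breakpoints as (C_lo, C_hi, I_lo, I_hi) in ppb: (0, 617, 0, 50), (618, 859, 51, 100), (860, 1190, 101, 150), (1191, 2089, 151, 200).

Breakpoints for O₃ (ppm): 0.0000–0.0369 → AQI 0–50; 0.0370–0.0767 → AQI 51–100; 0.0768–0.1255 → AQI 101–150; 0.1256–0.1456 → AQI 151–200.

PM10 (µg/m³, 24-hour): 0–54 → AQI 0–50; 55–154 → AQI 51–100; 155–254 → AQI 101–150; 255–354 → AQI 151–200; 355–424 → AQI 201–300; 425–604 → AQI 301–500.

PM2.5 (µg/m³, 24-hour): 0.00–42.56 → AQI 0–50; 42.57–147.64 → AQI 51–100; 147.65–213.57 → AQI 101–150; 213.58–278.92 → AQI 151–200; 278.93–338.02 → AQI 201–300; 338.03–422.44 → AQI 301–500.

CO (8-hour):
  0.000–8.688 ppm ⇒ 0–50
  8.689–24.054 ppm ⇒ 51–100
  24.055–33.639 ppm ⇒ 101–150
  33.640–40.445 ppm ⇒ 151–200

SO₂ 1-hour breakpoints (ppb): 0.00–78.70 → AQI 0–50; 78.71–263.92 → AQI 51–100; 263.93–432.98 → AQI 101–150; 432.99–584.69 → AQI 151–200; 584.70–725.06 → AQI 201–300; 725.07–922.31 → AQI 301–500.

200

NO₂: row 860–1190 (AQI 101–150). (150−101)·(1047−860)/(1190−860) + 101 = 49·187/330 + 101 ≈ 128.77 → 129.
O₃: 0.0487 lies in 0.0370–0.0767, so I_lo=51, I_hi=100, C_lo=0.0370, C_hi=0.0767.
(100−51)/(0.0767−0.0370) × (0.0487−0.0370) + 51 = 49/0.0397 × 0.0117 + 51 ≈ 65.44 → 65.
PM10 498: bracket 425–604 → index 301–500; slope 199/179, offset 73.
AQI = 301 + 199/179·73 ≈ 382.16 ⇒ 382.
PM2.5 1.51: bracket 0.00–42.56 → index 0–50; slope 50/42.56, offset 1.51.
AQI = 0 + 50/42.56·1.51 ≈ 1.77 ⇒ 2.
CO: 17.279 ∈ [8.689, 24.054] ↔ index [51, 100].
51 + (17.279−8.689)·(100−51)/(24.054−8.689) = 51 + 8.590·49/15.365 ≈ 78.39, so AQI = 78.
SO₂: 583.51 ∈ [432.99, 584.69] ↔ index [151, 200].
151 + (583.51−432.99)·(200−151)/(584.69−432.99) = 151 + 150.52·49/151.70 ≈ 199.62, so AQI = 200.
Sub-indices: NO₂→129, O₃→65, PM10→382, PM2.5→2, CO→78, SO₂→200. Ranked high→low: 382, 200, 129, 78, 65, 2. Second-highest sub-index = 200.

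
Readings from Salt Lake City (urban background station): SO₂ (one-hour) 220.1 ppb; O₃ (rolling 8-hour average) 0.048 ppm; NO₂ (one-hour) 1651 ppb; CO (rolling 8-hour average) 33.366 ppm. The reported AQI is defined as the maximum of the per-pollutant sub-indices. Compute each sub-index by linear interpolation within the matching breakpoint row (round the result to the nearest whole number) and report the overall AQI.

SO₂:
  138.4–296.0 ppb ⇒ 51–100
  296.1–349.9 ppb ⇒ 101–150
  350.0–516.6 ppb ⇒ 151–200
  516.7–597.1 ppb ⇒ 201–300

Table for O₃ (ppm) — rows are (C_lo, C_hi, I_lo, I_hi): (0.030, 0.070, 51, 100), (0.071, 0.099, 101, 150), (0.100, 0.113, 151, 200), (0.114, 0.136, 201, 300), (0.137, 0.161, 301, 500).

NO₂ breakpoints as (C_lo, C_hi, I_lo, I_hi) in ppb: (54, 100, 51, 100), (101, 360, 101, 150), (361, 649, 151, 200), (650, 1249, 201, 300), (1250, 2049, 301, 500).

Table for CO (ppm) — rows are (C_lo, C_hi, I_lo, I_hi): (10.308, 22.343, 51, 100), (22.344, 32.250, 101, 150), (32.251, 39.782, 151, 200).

401

SO₂: 220.1 ∈ [138.4, 296.0] ↔ index [51, 100].
51 + (220.1−138.4)·(100−51)/(296.0−138.4) = 51 + 81.7·49/157.6 ≈ 76.40, so AQI = 76.
O₃: 0.048 lies in 0.030–0.070, so I_lo=51, I_hi=100, C_lo=0.030, C_hi=0.070.
(100−51)/(0.070−0.030) × (0.048−0.030) + 51 = 49/0.040 × 0.018 + 51 ≈ 73.05 → 73.
NO₂: row 1250–2049 (AQI 301–500). (500−301)·(1651−1250)/(2049−1250) + 301 = 199·401/799 + 301 ≈ 400.87 → 401.
CO 33.366: bracket 32.251–39.782 → index 151–200; slope 49/7.531, offset 1.115.
AQI = 151 + 49/7.531·1.115 ≈ 158.25 ⇒ 158.
Sub-indices: SO₂→76, O₃→73, NO₂→401, CO→158. Overall AQI = max = 401; dominant pollutant is NO₂.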